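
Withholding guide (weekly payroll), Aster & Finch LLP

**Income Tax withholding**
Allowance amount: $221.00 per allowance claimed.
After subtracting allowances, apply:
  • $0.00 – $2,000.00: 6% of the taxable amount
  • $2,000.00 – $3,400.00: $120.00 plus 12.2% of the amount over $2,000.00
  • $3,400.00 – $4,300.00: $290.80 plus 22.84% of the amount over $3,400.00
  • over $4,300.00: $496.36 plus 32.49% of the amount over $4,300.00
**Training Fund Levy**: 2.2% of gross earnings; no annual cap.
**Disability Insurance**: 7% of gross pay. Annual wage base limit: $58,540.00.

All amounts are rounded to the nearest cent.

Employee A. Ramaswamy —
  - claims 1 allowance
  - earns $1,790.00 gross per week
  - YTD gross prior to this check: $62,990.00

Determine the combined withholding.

$133.52

Income Tax: taxable = $1,790.00 − 1×$221.00 = $1,569.00
  6% × $1,569.00 = $94.14
Training Fund Levy: 2.2% × $1,790.00 = $39.38
Disability Insurance: YTD $62,990.00 ≥ cap $58,540.00 → $0.00
Total: $94.14 + $39.38 + $0.00 = $133.52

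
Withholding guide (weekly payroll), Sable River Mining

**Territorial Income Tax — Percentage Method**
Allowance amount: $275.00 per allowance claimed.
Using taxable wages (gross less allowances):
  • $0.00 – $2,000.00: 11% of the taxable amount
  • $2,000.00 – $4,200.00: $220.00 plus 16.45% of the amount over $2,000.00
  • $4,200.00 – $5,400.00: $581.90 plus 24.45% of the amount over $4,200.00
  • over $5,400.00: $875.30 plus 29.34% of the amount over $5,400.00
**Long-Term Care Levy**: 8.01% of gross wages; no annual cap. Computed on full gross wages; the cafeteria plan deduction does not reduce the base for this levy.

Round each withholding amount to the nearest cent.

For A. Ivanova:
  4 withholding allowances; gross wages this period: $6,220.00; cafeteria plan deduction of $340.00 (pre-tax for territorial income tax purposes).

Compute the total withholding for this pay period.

$1,221.93

Territorial Income Tax: taxable = $6,220.00 − $340.00 − 4×$275.00 = $4,780.00
  $581.90 + 24.45% × ($4,780.00 − $4,200.00) = $581.90 + 24.45% × $580.00 = $723.71
Long-Term Care Levy: 8.01% × $6,220.00 = $498.22
Total: $723.71 + $498.22 = $1,221.93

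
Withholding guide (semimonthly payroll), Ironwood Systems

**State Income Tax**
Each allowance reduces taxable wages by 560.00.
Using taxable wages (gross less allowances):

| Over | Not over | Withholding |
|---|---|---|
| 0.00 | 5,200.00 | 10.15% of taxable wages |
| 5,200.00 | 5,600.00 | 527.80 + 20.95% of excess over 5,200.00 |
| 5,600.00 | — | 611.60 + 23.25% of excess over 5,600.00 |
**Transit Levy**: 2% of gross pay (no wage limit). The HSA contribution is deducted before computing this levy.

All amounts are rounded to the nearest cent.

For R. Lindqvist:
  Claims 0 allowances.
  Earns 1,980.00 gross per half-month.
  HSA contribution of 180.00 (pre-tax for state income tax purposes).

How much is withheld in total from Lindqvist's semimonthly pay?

State Income Tax: taxable = 1,980.00 − 180.00 = 1,800.00
  10.15% × 1,800.00 = 182.70
Transit Levy: 2% × 1,800.00 = 36.00
Total: 182.70 + 36.00 = 218.70

218.70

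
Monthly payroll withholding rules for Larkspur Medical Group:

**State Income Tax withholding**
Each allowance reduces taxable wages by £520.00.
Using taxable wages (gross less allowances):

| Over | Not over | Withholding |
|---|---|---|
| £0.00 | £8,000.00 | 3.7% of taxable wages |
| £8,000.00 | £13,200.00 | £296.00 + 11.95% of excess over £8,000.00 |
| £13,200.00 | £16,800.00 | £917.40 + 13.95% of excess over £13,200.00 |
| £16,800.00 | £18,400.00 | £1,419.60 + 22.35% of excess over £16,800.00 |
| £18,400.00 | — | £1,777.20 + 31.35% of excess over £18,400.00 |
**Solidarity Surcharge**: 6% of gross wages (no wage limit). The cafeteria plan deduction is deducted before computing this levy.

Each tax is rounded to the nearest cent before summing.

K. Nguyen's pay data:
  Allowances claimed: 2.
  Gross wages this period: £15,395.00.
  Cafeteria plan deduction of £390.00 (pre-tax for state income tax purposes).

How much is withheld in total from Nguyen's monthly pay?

£1,924.42

State Income Tax: taxable = £15,395.00 − £390.00 − 2×£520.00 = £13,965.00
  £917.40 + 13.95% × (£13,965.00 − £13,200.00) = £917.40 + 13.95% × £765.00 = £1,024.12
Solidarity Surcharge: 6% × £15,005.00 = £900.30
Total: £1,024.12 + £900.30 = £1,924.42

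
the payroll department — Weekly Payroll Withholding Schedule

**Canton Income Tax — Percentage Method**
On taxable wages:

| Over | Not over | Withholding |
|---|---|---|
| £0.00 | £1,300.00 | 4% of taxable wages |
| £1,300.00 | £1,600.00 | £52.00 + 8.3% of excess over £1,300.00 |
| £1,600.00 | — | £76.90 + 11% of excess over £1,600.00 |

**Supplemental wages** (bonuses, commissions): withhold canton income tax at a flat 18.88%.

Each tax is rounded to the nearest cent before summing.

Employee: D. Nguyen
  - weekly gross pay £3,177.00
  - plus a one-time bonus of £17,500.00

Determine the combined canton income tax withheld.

Canton Income Tax: taxable = £3,177.00
  £76.90 + 11% × (£3,177.00 − £1,600.00) = £76.90 + 11% × £1,577.00 = £250.37
Supplemental (18.88% flat on bonus): 18.88% × £17,500.00 = £3,304.00
Total canton income tax: £250.37 + £3,304.00 = £3,554.37

£3,554.37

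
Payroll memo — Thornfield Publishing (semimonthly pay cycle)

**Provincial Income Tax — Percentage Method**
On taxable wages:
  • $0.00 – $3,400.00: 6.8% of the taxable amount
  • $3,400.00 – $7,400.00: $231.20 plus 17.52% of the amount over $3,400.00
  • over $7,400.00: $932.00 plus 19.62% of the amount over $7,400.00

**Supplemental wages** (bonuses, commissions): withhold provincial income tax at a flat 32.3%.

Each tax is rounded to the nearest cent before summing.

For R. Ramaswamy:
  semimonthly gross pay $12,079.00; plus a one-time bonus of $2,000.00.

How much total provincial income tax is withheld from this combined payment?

Provincial Income Tax: taxable = $12,079.00
  $932.00 + 19.62% × ($12,079.00 − $7,400.00) = $932.00 + 19.62% × $4,679.00 = $1,850.02
Supplemental (32.3% flat on bonus): 32.3% × $2,000.00 = $646.00
Total provincial income tax: $1,850.02 + $646.00 = $2,496.02

$2,496.02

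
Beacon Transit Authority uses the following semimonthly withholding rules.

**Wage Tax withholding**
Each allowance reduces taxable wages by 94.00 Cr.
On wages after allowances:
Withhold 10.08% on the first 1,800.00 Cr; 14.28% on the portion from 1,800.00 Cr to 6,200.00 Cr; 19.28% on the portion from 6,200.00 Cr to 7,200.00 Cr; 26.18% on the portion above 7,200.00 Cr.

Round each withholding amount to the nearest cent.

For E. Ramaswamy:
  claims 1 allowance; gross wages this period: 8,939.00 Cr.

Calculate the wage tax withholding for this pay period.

1,433.22 Cr

Wage Tax: taxable = 8,939.00 Cr − 1×94.00 Cr = 8,845.00 Cr
  1,002.56 Cr + 26.18% × (8,845.00 Cr − 7,200.00 Cr) = 1,002.56 Cr + 26.18% × 1,645.00 Cr = 1,433.22 Cr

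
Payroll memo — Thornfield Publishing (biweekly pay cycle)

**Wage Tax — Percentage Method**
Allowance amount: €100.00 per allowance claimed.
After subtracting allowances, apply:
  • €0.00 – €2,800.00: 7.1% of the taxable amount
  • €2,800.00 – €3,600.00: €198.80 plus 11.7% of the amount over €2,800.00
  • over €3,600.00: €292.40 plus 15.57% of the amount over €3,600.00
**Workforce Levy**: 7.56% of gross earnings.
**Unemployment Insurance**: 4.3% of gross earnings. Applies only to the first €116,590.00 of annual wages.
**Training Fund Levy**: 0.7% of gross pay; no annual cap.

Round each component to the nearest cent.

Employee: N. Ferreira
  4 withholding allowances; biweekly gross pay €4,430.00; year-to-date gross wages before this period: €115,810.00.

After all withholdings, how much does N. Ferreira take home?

€3,671.19

Wage Tax: taxable = €4,430.00 − 4×€100.00 = €4,030.00
  €292.40 + 15.57% × (€4,030.00 − €3,600.00) = €292.40 + 15.57% × €430.00 = €359.35
Workforce Levy: 7.56% × €4,430.00 = €334.91
Unemployment Insurance: cap €116,590.00 − YTD €115,810.00 = €780.00 subject; 4.3% × €780.00 = €33.54
Training Fund Levy: 0.7% × €4,430.00 = €31.01
Total withheld: €359.35 + €334.91 + €33.54 + €31.01 = €758.81
Net pay: €4,430.00 − €758.81 = €3,671.19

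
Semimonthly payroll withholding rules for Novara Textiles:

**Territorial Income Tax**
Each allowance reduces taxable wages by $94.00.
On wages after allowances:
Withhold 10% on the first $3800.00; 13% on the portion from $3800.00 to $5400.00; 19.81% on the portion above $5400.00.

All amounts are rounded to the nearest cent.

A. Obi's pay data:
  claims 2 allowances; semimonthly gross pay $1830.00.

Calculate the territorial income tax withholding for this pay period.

Territorial Income Tax: taxable = $1830.00 − 2×$94.00 = $1642.00
  10% × $1642.00 = $164.20

$164.20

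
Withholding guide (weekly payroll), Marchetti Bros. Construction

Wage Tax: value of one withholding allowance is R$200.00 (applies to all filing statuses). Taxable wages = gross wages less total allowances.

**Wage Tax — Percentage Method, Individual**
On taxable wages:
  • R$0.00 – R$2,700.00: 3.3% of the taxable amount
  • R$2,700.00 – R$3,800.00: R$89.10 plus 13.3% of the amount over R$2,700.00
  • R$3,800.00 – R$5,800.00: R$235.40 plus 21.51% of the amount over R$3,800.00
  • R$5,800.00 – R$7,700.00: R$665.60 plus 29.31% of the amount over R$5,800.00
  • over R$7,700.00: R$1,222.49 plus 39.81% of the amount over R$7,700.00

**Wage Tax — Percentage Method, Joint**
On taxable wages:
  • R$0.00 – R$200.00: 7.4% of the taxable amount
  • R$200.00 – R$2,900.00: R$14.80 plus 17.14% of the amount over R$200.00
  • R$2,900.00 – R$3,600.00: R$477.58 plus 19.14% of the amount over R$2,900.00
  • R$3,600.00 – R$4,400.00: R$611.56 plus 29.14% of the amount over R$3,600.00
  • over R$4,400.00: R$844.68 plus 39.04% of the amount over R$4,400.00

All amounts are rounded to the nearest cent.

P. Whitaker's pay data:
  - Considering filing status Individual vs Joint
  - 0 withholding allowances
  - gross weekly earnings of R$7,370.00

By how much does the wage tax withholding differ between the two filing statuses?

Wage Tax (Individual): taxable = R$7,370.00
  R$665.60 + 29.31% × (R$7,370.00 − R$5,800.00) = R$665.60 + 29.31% × R$1,570.00 = R$1,125.77
Wage Tax (Joint): taxable = R$7,370.00
  R$844.68 + 39.04% × (R$7,370.00 − R$4,400.00) = R$844.68 + 39.04% × R$2,970.00 = R$2,004.17
Difference: |R$1,125.77 − R$2,004.17| = R$878.40 (higher under Joint)

R$878.40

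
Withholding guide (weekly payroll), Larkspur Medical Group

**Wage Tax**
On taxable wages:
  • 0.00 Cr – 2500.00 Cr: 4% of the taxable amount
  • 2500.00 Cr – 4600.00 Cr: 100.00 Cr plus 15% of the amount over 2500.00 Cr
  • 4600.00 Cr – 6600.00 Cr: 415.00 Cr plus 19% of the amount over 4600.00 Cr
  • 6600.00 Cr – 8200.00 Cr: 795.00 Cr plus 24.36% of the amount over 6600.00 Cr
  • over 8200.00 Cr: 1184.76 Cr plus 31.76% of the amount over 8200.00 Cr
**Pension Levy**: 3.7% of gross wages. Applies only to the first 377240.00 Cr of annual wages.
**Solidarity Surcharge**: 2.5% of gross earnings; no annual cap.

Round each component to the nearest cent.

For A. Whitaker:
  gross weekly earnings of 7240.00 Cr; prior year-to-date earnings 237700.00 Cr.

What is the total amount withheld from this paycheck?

1399.78 Cr

Wage Tax: taxable = 7240.00 Cr
  795.00 Cr + 24.36% × (7240.00 Cr − 6600.00 Cr) = 795.00 Cr + 24.36% × 640.00 Cr = 950.90 Cr
Pension Levy: 3.7% × 7240.00 Cr = 267.88 Cr
Solidarity Surcharge: 2.5% × 7240.00 Cr = 181.00 Cr
Total: 950.90 Cr + 267.88 Cr + 181.00 Cr = 1399.78 Cr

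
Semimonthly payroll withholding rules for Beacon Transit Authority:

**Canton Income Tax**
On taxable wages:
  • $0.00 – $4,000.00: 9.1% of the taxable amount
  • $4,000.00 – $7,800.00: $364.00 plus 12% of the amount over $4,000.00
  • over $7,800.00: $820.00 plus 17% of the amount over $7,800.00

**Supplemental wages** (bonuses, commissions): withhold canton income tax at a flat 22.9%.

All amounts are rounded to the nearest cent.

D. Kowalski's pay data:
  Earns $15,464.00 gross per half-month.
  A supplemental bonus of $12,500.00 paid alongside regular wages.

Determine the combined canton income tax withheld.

$4,985.38

Canton Income Tax: taxable = $15,464.00
  $820.00 + 17% × ($15,464.00 − $7,800.00) = $820.00 + 17% × $7,664.00 = $2,122.88
Supplemental (22.9% flat on bonus): 22.9% × $12,500.00 = $2,862.50
Total canton income tax: $2,122.88 + $2,862.50 = $4,985.38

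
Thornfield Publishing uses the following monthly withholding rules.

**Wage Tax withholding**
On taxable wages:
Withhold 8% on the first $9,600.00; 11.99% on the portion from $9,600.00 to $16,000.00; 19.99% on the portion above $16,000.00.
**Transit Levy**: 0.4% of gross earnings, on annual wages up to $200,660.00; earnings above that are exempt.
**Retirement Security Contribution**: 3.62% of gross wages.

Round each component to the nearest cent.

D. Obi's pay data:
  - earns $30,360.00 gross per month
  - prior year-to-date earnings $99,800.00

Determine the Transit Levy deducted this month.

Transit Levy: 0.4% × $30,360.00 = $121.44

$121.44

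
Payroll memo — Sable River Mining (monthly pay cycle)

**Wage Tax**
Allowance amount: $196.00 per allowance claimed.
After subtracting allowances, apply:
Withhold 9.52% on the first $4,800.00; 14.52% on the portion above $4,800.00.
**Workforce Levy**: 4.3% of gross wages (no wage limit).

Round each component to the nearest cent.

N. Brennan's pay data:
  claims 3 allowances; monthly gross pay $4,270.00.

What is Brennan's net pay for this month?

$3,735.86

Wage Tax: taxable = $4,270.00 − 3×$196.00 = $3,682.00
  9.52% × $3,682.00 = $350.53
Workforce Levy: 4.3% × $4,270.00 = $183.61
Total withheld: $350.53 + $183.61 = $534.14
Net pay: $4,270.00 − $534.14 = $3,735.86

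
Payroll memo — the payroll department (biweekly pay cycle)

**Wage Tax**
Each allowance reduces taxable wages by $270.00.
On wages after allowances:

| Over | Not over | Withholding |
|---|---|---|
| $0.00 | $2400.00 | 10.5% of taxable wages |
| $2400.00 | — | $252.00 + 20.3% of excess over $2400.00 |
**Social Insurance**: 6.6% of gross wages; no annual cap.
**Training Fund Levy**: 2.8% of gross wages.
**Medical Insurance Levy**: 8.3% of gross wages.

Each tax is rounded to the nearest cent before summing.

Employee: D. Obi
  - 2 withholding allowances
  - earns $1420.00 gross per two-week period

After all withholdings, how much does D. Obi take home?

$1076.26

Wage Tax: taxable = $1420.00 − 2×$270.00 = $880.00
  10.5% × $880.00 = $92.40
Social Insurance: 6.6% × $1420.00 = $93.72
Training Fund Levy: 2.8% × $1420.00 = $39.76
Medical Insurance Levy: 8.3% × $1420.00 = $117.86
Total withheld: $92.40 + $93.72 + $39.76 + $117.86 = $343.74
Net pay: $1420.00 − $343.74 = $1076.26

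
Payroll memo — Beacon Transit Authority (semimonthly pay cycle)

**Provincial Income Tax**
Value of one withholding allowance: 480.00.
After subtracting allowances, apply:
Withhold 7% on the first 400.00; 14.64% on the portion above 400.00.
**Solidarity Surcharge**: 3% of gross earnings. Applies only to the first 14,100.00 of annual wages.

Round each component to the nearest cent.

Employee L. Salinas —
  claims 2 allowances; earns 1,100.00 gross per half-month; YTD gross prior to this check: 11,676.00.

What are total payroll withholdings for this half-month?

42.80

Provincial Income Tax: taxable = 1,100.00 − 2×480.00 = 140.00
  7% × 140.00 = 9.80
Solidarity Surcharge: 3% × 1,100.00 = 33.00
Total: 9.80 + 33.00 = 42.80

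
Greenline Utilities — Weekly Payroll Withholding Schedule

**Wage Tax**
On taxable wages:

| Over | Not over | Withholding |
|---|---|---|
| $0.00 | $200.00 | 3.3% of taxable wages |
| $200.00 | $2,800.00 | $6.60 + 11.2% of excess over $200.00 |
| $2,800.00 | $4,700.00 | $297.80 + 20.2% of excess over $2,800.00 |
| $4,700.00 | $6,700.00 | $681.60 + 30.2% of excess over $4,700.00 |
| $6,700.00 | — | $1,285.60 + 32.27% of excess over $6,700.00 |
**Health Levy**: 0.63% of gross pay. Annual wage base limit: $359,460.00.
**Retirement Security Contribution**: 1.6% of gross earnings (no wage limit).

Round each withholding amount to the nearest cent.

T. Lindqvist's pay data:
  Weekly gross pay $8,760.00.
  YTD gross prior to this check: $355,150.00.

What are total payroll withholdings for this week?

Wage Tax: taxable = $8,760.00
  $1,285.60 + 32.27% × ($8,760.00 − $6,700.00) = $1,285.60 + 32.27% × $2,060.00 = $1,950.36
Health Levy: cap $359,460.00 − YTD $355,150.00 = $4,310.00 subject; 0.63% × $4,310.00 = $27.15
Retirement Security Contribution: 1.6% × $8,760.00 = $140.16
Total: $1,950.36 + $27.15 + $140.16 = $2,117.67

$2,117.67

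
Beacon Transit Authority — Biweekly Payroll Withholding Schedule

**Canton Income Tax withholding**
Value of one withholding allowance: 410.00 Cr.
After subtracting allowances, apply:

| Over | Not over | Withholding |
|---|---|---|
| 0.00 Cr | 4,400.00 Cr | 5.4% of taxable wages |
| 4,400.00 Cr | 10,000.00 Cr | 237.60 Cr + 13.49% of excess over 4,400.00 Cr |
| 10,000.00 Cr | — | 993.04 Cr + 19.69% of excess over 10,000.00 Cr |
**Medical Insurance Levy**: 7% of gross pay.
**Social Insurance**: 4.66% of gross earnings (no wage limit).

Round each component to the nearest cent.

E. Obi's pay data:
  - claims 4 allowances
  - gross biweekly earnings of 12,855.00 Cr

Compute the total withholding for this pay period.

2,731.16 Cr

Canton Income Tax: taxable = 12,855.00 Cr − 4×410.00 Cr = 11,215.00 Cr
  993.04 Cr + 19.69% × (11,215.00 Cr − 10,000.00 Cr) = 993.04 Cr + 19.69% × 1,215.00 Cr = 1,232.27 Cr
Medical Insurance Levy: 7% × 12,855.00 Cr = 899.85 Cr
Social Insurance: 4.66% × 12,855.00 Cr = 599.04 Cr
Total: 1,232.27 Cr + 899.85 Cr + 599.04 Cr = 2,731.16 Cr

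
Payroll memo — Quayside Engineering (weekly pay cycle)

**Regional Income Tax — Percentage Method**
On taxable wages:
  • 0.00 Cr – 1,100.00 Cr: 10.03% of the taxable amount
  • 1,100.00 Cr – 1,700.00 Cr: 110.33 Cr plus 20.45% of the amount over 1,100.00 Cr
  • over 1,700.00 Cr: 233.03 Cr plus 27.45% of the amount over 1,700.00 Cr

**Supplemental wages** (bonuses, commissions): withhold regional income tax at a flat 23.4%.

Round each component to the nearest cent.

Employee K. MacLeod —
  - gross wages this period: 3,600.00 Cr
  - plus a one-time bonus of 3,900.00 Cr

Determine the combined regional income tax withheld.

1,667.18 Cr

Regional Income Tax: taxable = 3,600.00 Cr
  233.03 Cr + 27.45% × (3,600.00 Cr − 1,700.00 Cr) = 233.03 Cr + 27.45% × 1,900.00 Cr = 754.58 Cr
Supplemental (23.4% flat on bonus): 23.4% × 3,900.00 Cr = 912.60 Cr
Total regional income tax: 754.58 Cr + 912.60 Cr = 1,667.18 Cr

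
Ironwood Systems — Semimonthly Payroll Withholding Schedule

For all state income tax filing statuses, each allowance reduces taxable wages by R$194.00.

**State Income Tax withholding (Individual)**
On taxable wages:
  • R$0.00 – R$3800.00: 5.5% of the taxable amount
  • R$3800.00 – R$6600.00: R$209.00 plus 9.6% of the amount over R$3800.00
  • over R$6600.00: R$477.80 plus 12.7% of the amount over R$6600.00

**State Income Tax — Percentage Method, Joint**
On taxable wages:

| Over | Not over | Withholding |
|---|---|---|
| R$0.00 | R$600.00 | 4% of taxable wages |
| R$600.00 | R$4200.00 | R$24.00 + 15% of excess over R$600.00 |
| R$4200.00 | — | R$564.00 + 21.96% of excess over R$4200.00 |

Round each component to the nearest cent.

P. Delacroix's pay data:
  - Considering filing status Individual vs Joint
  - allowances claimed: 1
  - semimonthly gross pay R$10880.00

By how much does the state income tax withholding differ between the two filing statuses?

State Income Tax (Individual): taxable = R$10880.00 − 1×R$194.00 = R$10686.00
  R$477.80 + 12.7% × (R$10686.00 − R$6600.00) = R$477.80 + 12.7% × R$4086.00 = R$996.72
State Income Tax (Joint): taxable = R$10880.00 − 1×R$194.00 = R$10686.00
  R$564.00 + 21.96% × (R$10686.00 − R$4200.00) = R$564.00 + 21.96% × R$6486.00 = R$1988.33
Difference: |R$996.72 − R$1988.33| = R$991.61 (higher under Joint)

R$991.61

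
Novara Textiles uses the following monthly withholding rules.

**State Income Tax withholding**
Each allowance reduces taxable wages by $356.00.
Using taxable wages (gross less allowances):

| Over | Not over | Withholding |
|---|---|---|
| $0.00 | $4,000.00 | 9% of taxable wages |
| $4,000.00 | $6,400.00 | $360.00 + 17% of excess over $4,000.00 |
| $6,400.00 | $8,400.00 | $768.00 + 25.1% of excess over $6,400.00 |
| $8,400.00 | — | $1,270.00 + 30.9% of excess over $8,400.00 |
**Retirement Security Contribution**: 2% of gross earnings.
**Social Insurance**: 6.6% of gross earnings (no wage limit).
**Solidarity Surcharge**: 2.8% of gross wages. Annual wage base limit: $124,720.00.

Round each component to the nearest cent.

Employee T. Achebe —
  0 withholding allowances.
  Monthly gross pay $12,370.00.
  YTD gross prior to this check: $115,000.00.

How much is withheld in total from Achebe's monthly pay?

State Income Tax: taxable = $12,370.00
  $1,270.00 + 30.9% × ($12,370.00 − $8,400.00) = $1,270.00 + 30.9% × $3,970.00 = $2,496.73
Retirement Security Contribution: 2% × $12,370.00 = $247.40
Social Insurance: 6.6% × $12,370.00 = $816.42
Solidarity Surcharge: cap $124,720.00 − YTD $115,000.00 = $9,720.00 subject; 2.8% × $9,720.00 = $272.16
Total: $2,496.73 + $247.40 + $816.42 + $272.16 = $3,832.71

$3,832.71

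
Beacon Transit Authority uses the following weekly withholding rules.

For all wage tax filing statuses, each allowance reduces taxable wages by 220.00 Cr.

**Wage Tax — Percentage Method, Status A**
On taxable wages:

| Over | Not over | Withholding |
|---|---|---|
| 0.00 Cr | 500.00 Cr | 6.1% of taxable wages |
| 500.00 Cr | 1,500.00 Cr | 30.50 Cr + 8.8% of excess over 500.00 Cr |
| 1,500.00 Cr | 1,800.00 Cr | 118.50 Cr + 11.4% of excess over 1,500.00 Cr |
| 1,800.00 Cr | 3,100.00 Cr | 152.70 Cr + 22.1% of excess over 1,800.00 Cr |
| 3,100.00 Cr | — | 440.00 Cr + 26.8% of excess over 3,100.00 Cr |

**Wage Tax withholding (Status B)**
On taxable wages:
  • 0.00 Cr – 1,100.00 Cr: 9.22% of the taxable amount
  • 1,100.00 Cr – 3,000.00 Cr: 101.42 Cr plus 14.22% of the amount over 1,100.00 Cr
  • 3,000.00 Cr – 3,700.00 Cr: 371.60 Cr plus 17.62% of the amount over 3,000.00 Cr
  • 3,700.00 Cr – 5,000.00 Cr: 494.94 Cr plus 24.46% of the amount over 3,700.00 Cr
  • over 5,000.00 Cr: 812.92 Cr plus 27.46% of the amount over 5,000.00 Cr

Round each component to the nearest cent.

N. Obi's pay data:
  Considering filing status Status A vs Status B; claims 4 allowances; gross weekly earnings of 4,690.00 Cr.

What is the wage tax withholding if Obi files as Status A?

630.28 Cr

Wage Tax (Status A): taxable = 4,690.00 Cr − 4×220.00 Cr = 3,810.00 Cr
  440.00 Cr + 26.8% × (3,810.00 Cr − 3,100.00 Cr) = 440.00 Cr + 26.8% × 710.00 Cr = 630.28 Cr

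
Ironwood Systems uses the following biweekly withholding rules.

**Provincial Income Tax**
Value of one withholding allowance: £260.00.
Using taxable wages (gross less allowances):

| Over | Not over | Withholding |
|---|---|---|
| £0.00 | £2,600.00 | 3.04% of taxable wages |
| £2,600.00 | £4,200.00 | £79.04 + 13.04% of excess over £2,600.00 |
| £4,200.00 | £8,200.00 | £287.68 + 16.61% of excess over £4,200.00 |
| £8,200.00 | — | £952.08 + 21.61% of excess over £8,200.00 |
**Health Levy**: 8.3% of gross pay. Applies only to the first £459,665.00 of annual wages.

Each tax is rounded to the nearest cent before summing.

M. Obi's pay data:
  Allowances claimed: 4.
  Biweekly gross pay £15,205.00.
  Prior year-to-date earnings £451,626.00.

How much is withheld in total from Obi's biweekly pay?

£2,908.36

Provincial Income Tax: taxable = £15,205.00 − 4×£260.00 = £14,165.00
  £952.08 + 21.61% × (£14,165.00 − £8,200.00) = £952.08 + 21.61% × £5,965.00 = £2,241.12
Health Levy: cap £459,665.00 − YTD £451,626.00 = £8,039.00 subject; 8.3% × £8,039.00 = £667.24
Total: £2,241.12 + £667.24 = £2,908.36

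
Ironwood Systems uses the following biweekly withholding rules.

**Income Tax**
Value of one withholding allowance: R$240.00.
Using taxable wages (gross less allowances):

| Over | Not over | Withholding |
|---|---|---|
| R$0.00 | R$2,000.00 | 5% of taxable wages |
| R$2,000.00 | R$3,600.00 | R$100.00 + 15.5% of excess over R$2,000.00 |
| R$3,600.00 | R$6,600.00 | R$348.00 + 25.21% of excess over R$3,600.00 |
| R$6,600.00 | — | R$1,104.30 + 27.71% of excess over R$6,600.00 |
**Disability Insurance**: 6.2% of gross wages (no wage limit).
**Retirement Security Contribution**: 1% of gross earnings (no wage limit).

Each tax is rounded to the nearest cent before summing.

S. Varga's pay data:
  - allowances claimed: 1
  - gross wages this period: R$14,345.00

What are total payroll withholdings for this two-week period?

R$4,216.78

Income Tax: taxable = R$14,345.00 − 1×R$240.00 = R$14,105.00
  R$1,104.30 + 27.71% × (R$14,105.00 − R$6,600.00) = R$1,104.30 + 27.71% × R$7,505.00 = R$3,183.94
Disability Insurance: 6.2% × R$14,345.00 = R$889.39
Retirement Security Contribution: 1% × R$14,345.00 = R$143.45
Total: R$3,183.94 + R$889.39 + R$143.45 = R$4,216.78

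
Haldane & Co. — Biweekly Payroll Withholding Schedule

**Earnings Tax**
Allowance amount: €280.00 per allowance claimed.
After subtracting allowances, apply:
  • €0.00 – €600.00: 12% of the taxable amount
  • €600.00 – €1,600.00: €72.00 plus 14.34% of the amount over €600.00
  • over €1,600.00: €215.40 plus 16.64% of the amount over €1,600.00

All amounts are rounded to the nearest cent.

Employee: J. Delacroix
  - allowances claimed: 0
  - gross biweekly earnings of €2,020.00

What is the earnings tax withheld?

€285.29

Earnings Tax: taxable = €2,020.00
  €215.40 + 16.64% × (€2,020.00 − €1,600.00) = €215.40 + 16.64% × €420.00 = €285.29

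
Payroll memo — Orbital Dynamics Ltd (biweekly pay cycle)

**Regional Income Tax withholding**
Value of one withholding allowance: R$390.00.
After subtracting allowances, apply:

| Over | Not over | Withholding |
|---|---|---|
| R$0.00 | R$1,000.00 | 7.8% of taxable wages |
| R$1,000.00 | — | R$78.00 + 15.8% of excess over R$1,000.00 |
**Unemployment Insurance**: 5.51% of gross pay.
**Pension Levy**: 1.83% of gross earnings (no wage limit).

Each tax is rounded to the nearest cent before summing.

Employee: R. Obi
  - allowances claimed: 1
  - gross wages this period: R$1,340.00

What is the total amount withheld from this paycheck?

Regional Income Tax: taxable = R$1,340.00 − 1×R$390.00 = R$950.00
  7.8% × R$950.00 = R$74.10
Unemployment Insurance: 5.51% × R$1,340.00 = R$73.83
Pension Levy: 1.83% × R$1,340.00 = R$24.52
Total: R$74.10 + R$73.83 + R$24.52 = R$172.45

R$172.45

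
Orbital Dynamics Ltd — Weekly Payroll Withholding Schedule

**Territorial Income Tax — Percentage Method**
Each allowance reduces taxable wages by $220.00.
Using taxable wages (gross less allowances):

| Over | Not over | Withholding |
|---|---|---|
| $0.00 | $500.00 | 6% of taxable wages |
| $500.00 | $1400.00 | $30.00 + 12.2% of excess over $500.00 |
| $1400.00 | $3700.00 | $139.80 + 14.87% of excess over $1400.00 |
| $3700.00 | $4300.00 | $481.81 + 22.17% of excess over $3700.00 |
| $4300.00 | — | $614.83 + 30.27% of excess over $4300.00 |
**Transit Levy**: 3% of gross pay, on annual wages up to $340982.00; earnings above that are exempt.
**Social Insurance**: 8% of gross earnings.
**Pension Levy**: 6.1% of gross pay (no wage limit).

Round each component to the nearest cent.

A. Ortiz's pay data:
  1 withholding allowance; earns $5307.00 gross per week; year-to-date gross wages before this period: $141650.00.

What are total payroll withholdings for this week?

Territorial Income Tax: taxable = $5307.00 − 1×$220.00 = $5087.00
  $614.83 + 30.27% × ($5087.00 − $4300.00) = $614.83 + 30.27% × $787.00 = $853.05
Transit Levy: 3% × $5307.00 = $159.21
Social Insurance: 8% × $5307.00 = $424.56
Pension Levy: 6.1% × $5307.00 = $323.73
Total: $853.05 + $159.21 + $424.56 + $323.73 = $1760.55

$1760.55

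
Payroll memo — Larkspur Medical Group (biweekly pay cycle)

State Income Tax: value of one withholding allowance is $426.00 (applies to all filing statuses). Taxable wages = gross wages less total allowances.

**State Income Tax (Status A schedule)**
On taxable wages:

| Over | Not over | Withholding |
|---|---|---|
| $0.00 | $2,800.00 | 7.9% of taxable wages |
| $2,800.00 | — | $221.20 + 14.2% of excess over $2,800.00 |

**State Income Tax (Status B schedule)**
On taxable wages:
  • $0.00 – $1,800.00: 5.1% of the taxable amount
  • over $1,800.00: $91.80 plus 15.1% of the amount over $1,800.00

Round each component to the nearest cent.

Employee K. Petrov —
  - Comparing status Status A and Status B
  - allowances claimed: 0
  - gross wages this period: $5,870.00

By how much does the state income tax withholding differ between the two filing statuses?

State Income Tax (Status A): taxable = $5,870.00
  $221.20 + 14.2% × ($5,870.00 − $2,800.00) = $221.20 + 14.2% × $3,070.00 = $657.14
State Income Tax (Status B): taxable = $5,870.00
  $91.80 + 15.1% × ($5,870.00 − $1,800.00) = $91.80 + 15.1% × $4,070.00 = $706.37
Difference: |$657.14 − $706.37| = $49.23 (higher under Status B)

$49.23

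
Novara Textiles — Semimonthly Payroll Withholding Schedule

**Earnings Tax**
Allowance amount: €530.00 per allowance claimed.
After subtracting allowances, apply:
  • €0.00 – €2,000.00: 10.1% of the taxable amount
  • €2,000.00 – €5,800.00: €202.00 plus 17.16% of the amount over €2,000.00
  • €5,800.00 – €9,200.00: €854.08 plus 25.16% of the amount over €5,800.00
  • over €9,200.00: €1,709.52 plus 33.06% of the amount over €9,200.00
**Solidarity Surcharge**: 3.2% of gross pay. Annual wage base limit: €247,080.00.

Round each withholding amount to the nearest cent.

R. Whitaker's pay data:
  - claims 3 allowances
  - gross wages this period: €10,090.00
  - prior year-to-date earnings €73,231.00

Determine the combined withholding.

€1,856.28

Earnings Tax: taxable = €10,090.00 − 3×€530.00 = €8,500.00
  €854.08 + 25.16% × (€8,500.00 − €5,800.00) = €854.08 + 25.16% × €2,700.00 = €1,533.40
Solidarity Surcharge: 3.2% × €10,090.00 = €322.88
Total: €1,533.40 + €322.88 = €1,856.28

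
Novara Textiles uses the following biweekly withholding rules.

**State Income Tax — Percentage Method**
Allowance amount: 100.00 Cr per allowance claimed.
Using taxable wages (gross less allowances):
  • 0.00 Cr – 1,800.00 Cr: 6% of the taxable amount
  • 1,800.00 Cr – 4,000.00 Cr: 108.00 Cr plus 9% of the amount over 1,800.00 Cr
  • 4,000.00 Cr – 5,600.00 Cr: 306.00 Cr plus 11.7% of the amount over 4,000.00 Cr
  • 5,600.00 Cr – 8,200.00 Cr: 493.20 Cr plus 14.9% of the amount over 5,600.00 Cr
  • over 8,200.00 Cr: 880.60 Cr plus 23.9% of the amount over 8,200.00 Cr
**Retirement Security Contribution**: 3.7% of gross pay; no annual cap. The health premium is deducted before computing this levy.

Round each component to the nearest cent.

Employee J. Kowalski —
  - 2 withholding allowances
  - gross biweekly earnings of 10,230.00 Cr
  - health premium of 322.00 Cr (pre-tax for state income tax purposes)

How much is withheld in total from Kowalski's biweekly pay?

1,607.61 Cr

State Income Tax: taxable = 10,230.00 Cr − 322.00 Cr − 2×100.00 Cr = 9,708.00 Cr
  880.60 Cr + 23.9% × (9,708.00 Cr − 8,200.00 Cr) = 880.60 Cr + 23.9% × 1,508.00 Cr = 1,241.01 Cr
Retirement Security Contribution: 3.7% × 9,908.00 Cr = 366.60 Cr
Total: 1,241.01 Cr + 366.60 Cr = 1,607.61 Cr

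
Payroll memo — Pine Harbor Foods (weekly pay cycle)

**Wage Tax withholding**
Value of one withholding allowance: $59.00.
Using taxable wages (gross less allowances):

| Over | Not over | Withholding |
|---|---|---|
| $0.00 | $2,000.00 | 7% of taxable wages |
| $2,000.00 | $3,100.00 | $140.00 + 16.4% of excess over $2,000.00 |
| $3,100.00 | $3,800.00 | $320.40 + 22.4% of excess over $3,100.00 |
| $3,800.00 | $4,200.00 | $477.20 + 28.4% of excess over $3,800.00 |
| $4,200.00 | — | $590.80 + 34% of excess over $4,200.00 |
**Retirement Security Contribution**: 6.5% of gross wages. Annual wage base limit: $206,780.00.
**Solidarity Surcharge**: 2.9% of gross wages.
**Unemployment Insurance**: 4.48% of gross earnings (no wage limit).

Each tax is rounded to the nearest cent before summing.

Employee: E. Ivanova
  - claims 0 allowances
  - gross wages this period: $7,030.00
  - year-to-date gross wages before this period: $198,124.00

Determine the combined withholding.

$2,528.76

Wage Tax: taxable = $7,030.00
  $590.80 + 34% × ($7,030.00 − $4,200.00) = $590.80 + 34% × $2,830.00 = $1,553.00
Retirement Security Contribution: 6.5% × $7,030.00 = $456.95
Solidarity Surcharge: 2.9% × $7,030.00 = $203.87
Unemployment Insurance: 4.48% × $7,030.00 = $314.94
Total: $1,553.00 + $456.95 + $203.87 + $314.94 = $2,528.76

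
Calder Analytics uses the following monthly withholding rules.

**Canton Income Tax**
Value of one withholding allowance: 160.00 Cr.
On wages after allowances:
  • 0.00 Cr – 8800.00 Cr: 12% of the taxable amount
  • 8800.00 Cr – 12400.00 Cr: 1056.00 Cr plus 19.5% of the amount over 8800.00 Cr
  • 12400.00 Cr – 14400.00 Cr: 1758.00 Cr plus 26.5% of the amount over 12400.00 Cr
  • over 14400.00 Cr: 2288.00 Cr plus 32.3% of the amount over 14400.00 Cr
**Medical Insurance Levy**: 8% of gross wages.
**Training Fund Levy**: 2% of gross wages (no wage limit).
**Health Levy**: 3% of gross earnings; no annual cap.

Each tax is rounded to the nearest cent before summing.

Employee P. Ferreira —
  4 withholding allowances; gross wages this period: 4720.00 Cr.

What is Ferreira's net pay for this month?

Canton Income Tax: taxable = 4720.00 Cr − 4×160.00 Cr = 4080.00 Cr
  12% × 4080.00 Cr = 489.60 Cr
Medical Insurance Levy: 8% × 4720.00 Cr = 377.60 Cr
Training Fund Levy: 2% × 4720.00 Cr = 94.40 Cr
Health Levy: 3% × 4720.00 Cr = 141.60 Cr
Total withheld: 489.60 Cr + 377.60 Cr + 94.40 Cr + 141.60 Cr = 1103.20 Cr
Net pay: 4720.00 Cr − 1103.20 Cr = 3616.80 Cr

3616.80 Cr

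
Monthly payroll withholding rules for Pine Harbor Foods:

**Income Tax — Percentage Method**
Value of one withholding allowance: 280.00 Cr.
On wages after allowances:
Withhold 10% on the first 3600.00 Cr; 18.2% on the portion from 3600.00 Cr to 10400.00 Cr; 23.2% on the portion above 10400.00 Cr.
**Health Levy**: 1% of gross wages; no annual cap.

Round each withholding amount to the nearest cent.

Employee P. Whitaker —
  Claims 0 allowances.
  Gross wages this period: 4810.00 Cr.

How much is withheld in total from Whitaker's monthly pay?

628.32 Cr

Income Tax: taxable = 4810.00 Cr
  360.00 Cr + 18.2% × (4810.00 Cr − 3600.00 Cr) = 360.00 Cr + 18.2% × 1210.00 Cr = 580.22 Cr
Health Levy: 1% × 4810.00 Cr = 48.10 Cr
Total: 580.22 Cr + 48.10 Cr = 628.32 Cr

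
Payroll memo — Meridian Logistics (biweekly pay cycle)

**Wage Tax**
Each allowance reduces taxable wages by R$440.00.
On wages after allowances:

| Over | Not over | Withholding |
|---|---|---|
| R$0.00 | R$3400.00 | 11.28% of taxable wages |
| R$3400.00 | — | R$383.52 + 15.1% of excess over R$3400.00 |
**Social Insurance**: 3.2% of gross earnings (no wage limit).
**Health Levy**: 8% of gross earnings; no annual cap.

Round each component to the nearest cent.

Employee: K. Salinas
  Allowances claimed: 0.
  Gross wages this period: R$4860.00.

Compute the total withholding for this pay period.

Wage Tax: taxable = R$4860.00
  R$383.52 + 15.1% × (R$4860.00 − R$3400.00) = R$383.52 + 15.1% × R$1460.00 = R$603.98
Social Insurance: 3.2% × R$4860.00 = R$155.52
Health Levy: 8% × R$4860.00 = R$388.80
Total: R$603.98 + R$155.52 + R$388.80 = R$1148.30

R$1148.30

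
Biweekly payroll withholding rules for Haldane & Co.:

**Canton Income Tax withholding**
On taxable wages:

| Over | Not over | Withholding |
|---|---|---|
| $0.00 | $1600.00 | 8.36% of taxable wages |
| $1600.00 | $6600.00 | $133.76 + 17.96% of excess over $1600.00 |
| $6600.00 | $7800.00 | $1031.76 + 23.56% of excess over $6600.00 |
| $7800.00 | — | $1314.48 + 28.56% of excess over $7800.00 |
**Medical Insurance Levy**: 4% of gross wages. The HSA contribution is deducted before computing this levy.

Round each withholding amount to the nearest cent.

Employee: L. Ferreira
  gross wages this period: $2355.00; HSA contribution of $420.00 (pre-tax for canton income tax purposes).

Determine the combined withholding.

$271.33

Canton Income Tax: taxable = $2355.00 − $420.00 = $1935.00
  $133.76 + 17.96% × ($1935.00 − $1600.00) = $133.76 + 17.96% × $335.00 = $193.93
Medical Insurance Levy: 4% × $1935.00 = $77.40
Total: $193.93 + $77.40 = $271.33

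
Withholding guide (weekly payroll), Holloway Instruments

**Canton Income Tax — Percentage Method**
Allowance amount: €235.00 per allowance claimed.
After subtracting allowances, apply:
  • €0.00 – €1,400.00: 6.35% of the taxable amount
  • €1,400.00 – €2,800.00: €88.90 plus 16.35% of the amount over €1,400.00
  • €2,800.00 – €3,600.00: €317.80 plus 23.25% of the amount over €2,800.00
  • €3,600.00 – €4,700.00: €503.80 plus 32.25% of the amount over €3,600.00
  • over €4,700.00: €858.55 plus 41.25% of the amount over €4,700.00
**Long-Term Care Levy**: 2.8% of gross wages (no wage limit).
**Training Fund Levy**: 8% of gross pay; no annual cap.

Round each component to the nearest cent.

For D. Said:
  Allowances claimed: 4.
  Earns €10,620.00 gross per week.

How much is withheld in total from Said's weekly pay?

Canton Income Tax: taxable = €10,620.00 − 4×€235.00 = €9,680.00
  €858.55 + 41.25% × (€9,680.00 − €4,700.00) = €858.55 + 41.25% × €4,980.00 = €2,912.80
Long-Term Care Levy: 2.8% × €10,620.00 = €297.36
Training Fund Levy: 8% × €10,620.00 = €849.60
Total: €2,912.80 + €297.36 + €849.60 = €4,059.76

€4,059.76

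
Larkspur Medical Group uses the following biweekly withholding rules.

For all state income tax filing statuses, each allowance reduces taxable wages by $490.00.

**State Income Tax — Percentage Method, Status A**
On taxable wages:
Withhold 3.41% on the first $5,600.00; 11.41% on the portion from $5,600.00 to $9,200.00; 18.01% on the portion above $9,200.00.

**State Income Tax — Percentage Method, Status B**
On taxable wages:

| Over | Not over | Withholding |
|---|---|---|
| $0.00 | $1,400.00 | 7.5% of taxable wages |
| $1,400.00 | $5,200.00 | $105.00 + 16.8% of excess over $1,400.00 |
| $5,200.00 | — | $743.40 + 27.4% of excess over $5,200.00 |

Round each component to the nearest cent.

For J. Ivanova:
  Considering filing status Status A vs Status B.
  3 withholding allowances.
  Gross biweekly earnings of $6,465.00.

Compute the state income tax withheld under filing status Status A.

$170.33

State Income Tax (Status A): taxable = $6,465.00 − 3×$490.00 = $4,995.00
  3.41% × $4,995.00 = $170.33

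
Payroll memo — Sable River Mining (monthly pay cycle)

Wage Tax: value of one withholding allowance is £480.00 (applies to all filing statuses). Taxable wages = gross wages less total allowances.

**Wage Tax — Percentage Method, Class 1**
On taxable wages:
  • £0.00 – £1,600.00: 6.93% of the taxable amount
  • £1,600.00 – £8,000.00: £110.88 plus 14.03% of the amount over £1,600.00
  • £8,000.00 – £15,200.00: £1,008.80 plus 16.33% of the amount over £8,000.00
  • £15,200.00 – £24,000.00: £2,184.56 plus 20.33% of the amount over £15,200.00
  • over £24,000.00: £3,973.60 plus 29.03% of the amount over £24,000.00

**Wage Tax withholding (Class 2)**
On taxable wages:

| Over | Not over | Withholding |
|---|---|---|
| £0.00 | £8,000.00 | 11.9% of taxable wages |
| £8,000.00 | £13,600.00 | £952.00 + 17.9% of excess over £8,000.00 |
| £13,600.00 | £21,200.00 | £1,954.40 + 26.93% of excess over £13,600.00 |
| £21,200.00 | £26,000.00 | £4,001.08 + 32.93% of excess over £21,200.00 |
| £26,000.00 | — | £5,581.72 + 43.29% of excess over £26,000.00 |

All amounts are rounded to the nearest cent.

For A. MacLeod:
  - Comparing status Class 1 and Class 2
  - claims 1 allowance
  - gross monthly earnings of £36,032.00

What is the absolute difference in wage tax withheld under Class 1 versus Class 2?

Wage Tax (Class 1): taxable = £36,032.00 − 1×£480.00 = £35,552.00
  £3,973.60 + 29.03% × (£35,552.00 − £24,000.00) = £3,973.60 + 29.03% × £11,552.00 = £7,327.15
Wage Tax (Class 2): taxable = £36,032.00 − 1×£480.00 = £35,552.00
  £5,581.72 + 43.29% × (£35,552.00 − £26,000.00) = £5,581.72 + 43.29% × £9,552.00 = £9,716.78
Difference: |£7,327.15 − £9,716.78| = £2,389.63 (higher under Class 2)

£2,389.63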